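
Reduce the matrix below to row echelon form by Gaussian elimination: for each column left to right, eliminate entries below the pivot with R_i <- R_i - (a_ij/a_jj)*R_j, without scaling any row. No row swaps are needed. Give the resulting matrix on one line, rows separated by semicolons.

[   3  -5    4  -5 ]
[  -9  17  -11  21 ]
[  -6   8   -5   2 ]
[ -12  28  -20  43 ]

REF = [3 -5 4 -5; 0 2 1 6; 0 0 4 -2; 0 0 0 -5]

Forward elimination:
R2 <- R2 - (-3)*R1:  [ 0  2  1  6 ]
R3 <- R3 - (-2)*R1:  [  0  -2   3  -8 ]
R4 <- R4 - (-4)*R1:  [  0   8  -4  23 ]
R3 <- R3 - (-1)*R2:  [  0   0   4  -2 ]
R4 <- R4 - (4)*R2:  [  0   0  -8  -1 ]
R4 <- R4 - (-2)*R3:  [  0   0   0  -5 ]
Row echelon form:
[ 3  -5  4  -5 ]
[ 0   2  1   6 ]
[ 0   0  4  -2 ]
[ 0   0  0  -5 ]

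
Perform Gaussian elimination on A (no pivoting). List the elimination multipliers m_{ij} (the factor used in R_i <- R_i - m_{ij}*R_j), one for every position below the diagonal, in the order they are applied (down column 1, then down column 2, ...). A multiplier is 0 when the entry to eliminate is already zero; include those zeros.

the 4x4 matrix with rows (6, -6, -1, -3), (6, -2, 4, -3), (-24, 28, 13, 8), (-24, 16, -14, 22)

Forward elimination:
R2 <- R2 - (1)*R1:  [ 0  4  5  0 ]
R3 <- R3 - (-4)*R1:  [  0   4   9  -4 ]
R4 <- R4 - (-4)*R1:  [   0   -8  -18   10 ]
R3 <- R3 - (1)*R2:  [  0   0   4  -4 ]
R4 <- R4 - (-2)*R2:  [  0   0  -8  10 ]
R4 <- R4 - (-2)*R3:  [ 0  0  0  2 ]
Multipliers (in order of application): m_{21} = 1, m_{31} = -4, m_{41} = -4, m_{32} = 1, m_{42} = -2, m_{43} = -2

multipliers: 1, -4, -4, 1, -2, -2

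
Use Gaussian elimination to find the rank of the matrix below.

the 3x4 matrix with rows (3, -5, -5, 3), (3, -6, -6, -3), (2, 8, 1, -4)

Row reduction:
R2 <- R2 - (1)*R1:  [  0  -1  -1  -6 ]
R3 <- R3 - (2/3)*R1:  [    0  34/3  13/3    -6 ]
R3 <- R3 - (-34/3)*R2:  [   0    0   -7  -74 ]
Row echelon form:
[ 3  -5  -5    3 ]
[ 0  -1  -1   -6 ]
[ 0   0  -7  -74 ]
Nonzero rows / pivot columns: 3

rank(A) = 3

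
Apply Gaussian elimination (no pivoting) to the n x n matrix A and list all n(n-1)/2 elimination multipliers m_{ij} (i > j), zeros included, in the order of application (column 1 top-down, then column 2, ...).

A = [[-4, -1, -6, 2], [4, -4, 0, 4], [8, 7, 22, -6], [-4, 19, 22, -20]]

Forward elimination:
R2 <- R2 - (-1)*R1:  [  0  -5  -6   6 ]
R3 <- R3 - (-2)*R1:  [  0   5  10  -2 ]
R4 <- R4 - (1)*R1:  [   0   20   28  -22 ]
R3 <- R3 - (-1)*R2:  [ 0  0  4  4 ]
R4 <- R4 - (-4)*R2:  [ 0  0  4  2 ]
R4 <- R4 - (1)*R3:  [  0   0   0  -2 ]
Multipliers (in order of application): m_{21} = -1, m_{31} = -2, m_{41} = 1, m_{32} = -1, m_{42} = -4, m_{43} = 1

multipliers: -1, -2, 1, -1, -4, 1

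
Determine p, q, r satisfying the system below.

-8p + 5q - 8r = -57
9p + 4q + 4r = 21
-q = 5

Forward elimination on [A|b]:
R2 <- R2 - (-9/8)*R1:  [      0    77/8      -5  -345/8 ]
R3 <- R3 - (-8/77)*R2:  [      0       0  -40/77   40/77 ]
Row echelon form:
[ -8     5      -8  |     -57 ]
[  0  77/8      -5  |  -345/8 ]
[  0     0  -40/77  |   40/77 ]
Back-substitution:
r = (40/77) / (-40/77) = -1
q = (-345/8 - (-5)*(-1)) / (77/8) = -5
p = (-57 - (5)*(-5) - (-8)*(-1)) / -8 = 5

(5, -5, -1)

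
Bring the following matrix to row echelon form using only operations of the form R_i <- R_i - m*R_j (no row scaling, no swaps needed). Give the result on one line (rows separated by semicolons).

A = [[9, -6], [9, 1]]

Forward elimination:
R2 <- R2 - (1)*R1:  [ 0  7 ]
Row echelon form:
[ 9  -6 ]
[ 0   7 ]

REF = [9 -6; 0 7]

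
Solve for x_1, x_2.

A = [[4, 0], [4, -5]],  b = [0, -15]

Forward elimination on [A|b]:
R2 <- R2 - (1)*R1:  [   0   -5  -15 ]
Row echelon form:
[ 4   0  |    0 ]
[ 0  -5  |  -15 ]
Back-substitution:
x_2 = (-15) / -5 = 3
x_1 = (0) / 4 = 0

(0, 3)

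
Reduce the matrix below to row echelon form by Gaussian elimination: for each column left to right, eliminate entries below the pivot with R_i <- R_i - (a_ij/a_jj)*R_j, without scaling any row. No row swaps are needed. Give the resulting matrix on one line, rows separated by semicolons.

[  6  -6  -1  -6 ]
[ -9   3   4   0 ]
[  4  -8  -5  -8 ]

REF = [6 -6 -1 -6; 0 -6 5/2 -9; 0 0 -6 2]

Forward elimination:
R2 <- R2 - (-3/2)*R1:  [   0   -6  5/2   -9 ]
R3 <- R3 - (2/3)*R1:  [     0     -4  -13/3     -4 ]
R3 <- R3 - (2/3)*R2:  [  0   0  -6   2 ]
Row echelon form:
[ 6  -6   -1  -6 ]
[ 0  -6  5/2  -9 ]
[ 0   0   -6   2 ]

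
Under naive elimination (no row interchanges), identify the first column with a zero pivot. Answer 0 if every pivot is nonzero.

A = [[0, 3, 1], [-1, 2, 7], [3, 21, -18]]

first zero-pivot column = 1

Naive forward elimination:
Pivot entry (1,1) is zero but row 2 has -1 in column 1 -> naive elimination stops; a row interchange (e.g. R1 <-> R2) would be required here.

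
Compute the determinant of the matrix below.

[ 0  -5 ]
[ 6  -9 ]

Forward elimination:
R1 <-> R2   (pivot in column 1 was zero)
[ 6  -9 ]
[ 0  -5 ]
Upper-triangular form:
[ 6  -9 ]
[ 0  -5 ]
det(A) = (-1)^1 * (6) * (-5) = 30  (1 row swap -> sign -1)

det(A) = 30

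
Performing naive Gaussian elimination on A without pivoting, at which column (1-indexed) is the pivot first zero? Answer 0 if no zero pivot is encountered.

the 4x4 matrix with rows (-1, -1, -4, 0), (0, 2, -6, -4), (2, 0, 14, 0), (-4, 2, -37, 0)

Naive forward elimination:
R3 <- R3 - (-2)*R1:  [  0  -2   6   0 ]
R4 <- R4 - (4)*R1:  [   0    6  -21    0 ]
R3 <- R3 - (-1)*R2:  [  0   0   0  -4 ]
R4 <- R4 - (3)*R2:  [  0   0  -3  12 ]
Matrix at this point:
[ -1  -1  -4   0 ]
[  0   2  -6  -4 ]
[  0   0   0  -4 ]
[  0   0  -3  12 ]
Pivot entry (3,3) is zero but row 4 has -3 in column 3 -> naive elimination stops; a row interchange (e.g. R3 <-> R4) would be required here.

first zero-pivot column = 3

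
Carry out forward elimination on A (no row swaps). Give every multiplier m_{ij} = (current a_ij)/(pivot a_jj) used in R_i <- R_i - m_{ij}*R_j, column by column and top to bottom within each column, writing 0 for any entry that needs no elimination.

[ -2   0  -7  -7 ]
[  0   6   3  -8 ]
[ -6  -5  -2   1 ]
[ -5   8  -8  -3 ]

Forward elimination:
R2: entry in column 1 is already 0 -> m_{21} = 0 (no row operation needed)
R3 <- R3 - (3)*R1:  [  0  -5  19  22 ]
R4 <- R4 - (5/2)*R1:  [    0     8  19/2  29/2 ]
R3 <- R3 - (-5/6)*R2:  [    0     0  43/2  46/3 ]
R4 <- R4 - (4/3)*R2:  [     0      0   11/2  151/6 ]
R4 <- R4 - (11/43)*R3:  [       0        0        0  1827/86 ]
Multipliers (in order of application): m_{21} = 0, m_{31} = 3, m_{41} = 5/2, m_{32} = -5/6, m_{42} = 4/3, m_{43} = 11/43

multipliers: 0, 3, 5/2, -5/6, 4/3, 11/43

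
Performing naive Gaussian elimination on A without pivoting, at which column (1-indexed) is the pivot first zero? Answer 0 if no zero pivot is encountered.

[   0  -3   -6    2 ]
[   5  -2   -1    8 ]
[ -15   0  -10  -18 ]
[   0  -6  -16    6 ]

first zero-pivot column = 1

Naive forward elimination:
Pivot entry (1,1) is zero but row 2 has 5 in column 1 -> naive elimination stops; a row interchange (e.g. R1 <-> R2) would be required here.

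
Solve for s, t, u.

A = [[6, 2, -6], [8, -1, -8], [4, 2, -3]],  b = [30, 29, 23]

(5, 3, 1)

Forward elimination on [A|b]:
R2 <- R2 - (4/3)*R1:  [     0  -11/3      0    -11 ]
R3 <- R3 - (2/3)*R1:  [   0  2/3    1    3 ]
R3 <- R3 - (-2/11)*R2:  [ 0  0  1  1 ]
Row echelon form:
[ 6      2  -6  |   30 ]
[ 0  -11/3   0  |  -11 ]
[ 0      0   1  |    1 ]
Back-substitution:
u = (1) / 1 = 1
t = (-11) / (-11/3) = 3
s = (30 - (2)*(3) - (-6)*(1)) / 6 = 5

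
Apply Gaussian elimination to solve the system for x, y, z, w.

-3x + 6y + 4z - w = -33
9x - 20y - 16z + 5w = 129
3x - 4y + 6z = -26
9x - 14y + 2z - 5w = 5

(-4, -4, -5, 1)

Forward elimination on [A|b]:
R2 <- R2 - (-3)*R1:  [  0  -2  -4   2  30 ]
R3 <- R3 - (-1)*R1:  [   0    2   10   -1  -59 ]
R4 <- R4 - (-3)*R1:  [   0    4   14   -8  -94 ]
R3 <- R3 - (-1)*R2:  [   0    0    6    1  -29 ]
R4 <- R4 - (-2)*R2:  [   0    0    6   -4  -34 ]
R4 <- R4 - (1)*R3:  [  0   0   0  -5  -5 ]
Row echelon form:
[ -3   6   4  -1  |  -33 ]
[  0  -2  -4   2  |   30 ]
[  0   0   6   1  |  -29 ]
[  0   0   0  -5  |   -5 ]
Back-substitution:
w = (-5) / -5 = 1
z = (-29 - (1)*(1)) / 6 = -5
y = (30 - (-4)*(-5) - (2)*(1)) / -2 = -4
x = (-33 - (6)*(-4) - (4)*(-5) - (-1)*(1)) / -3 = -4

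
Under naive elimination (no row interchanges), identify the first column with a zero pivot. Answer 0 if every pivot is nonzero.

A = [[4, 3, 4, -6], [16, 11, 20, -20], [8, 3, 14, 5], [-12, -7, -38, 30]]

first zero-pivot column = 0

Naive forward elimination:
R2 <- R2 - (4)*R1:  [  0  -1   4   4 ]
R3 <- R3 - (2)*R1:  [  0  -3   6  17 ]
R4 <- R4 - (-3)*R1:  [   0    2  -26   12 ]
R3 <- R3 - (3)*R2:  [  0   0  -6   5 ]
R4 <- R4 - (-2)*R2:  [   0    0  -18   20 ]
R4 <- R4 - (3)*R3:  [ 0  0  0  5 ]
All pivots nonzero; naive elimination completes without hitting a zero pivot.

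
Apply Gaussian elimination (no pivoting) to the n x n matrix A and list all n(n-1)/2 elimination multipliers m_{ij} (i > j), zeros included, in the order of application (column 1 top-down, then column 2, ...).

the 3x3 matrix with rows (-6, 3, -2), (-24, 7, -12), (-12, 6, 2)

multipliers: 4, 2, 0

Forward elimination:
R2 <- R2 - (4)*R1:  [  0  -5  -4 ]
R3 <- R3 - (2)*R1:  [ 0  0  6 ]
R3: entry in column 2 is already 0 -> m_{32} = 0 (no row operation needed)
Multipliers (in order of application): m_{21} = 4, m_{31} = 2, m_{32} = 0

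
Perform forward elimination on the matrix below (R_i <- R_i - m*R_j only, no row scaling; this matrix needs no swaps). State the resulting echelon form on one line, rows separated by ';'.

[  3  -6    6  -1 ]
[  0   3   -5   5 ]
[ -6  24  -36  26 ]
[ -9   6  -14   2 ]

Forward elimination:
R3 <- R3 - (-2)*R1:  [   0   12  -24   24 ]
R4 <- R4 - (-3)*R1:  [   0  -12    4   -1 ]
R3 <- R3 - (4)*R2:  [  0   0  -4   4 ]
R4 <- R4 - (-4)*R2:  [   0    0  -16   19 ]
R4 <- R4 - (4)*R3:  [ 0  0  0  3 ]
Row echelon form:
[ 3  -6   6  -1 ]
[ 0   3  -5   5 ]
[ 0   0  -4   4 ]
[ 0   0   0   3 ]

REF = [3 -6 6 -1; 0 3 -5 5; 0 0 -4 4; 0 0 0 3]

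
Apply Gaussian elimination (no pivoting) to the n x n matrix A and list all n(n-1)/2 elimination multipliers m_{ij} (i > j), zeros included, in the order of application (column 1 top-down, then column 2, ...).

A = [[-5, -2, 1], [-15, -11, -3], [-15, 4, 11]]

Forward elimination:
R2 <- R2 - (3)*R1:  [  0  -5  -6 ]
R3 <- R3 - (3)*R1:  [  0  10   8 ]
R3 <- R3 - (-2)*R2:  [  0   0  -4 ]
Multipliers (in order of application): m_{21} = 3, m_{31} = 3, m_{32} = -2

multipliers: 3, 3, -2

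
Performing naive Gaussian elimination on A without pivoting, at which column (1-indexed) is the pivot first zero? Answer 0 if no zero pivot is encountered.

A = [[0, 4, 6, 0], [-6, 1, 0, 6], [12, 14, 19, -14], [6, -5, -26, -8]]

Naive forward elimination:
Pivot entry (1,1) is zero but row 2 has -6 in column 1 -> naive elimination stops; a row interchange (e.g. R1 <-> R2) would be required here.

first zero-pivot column = 1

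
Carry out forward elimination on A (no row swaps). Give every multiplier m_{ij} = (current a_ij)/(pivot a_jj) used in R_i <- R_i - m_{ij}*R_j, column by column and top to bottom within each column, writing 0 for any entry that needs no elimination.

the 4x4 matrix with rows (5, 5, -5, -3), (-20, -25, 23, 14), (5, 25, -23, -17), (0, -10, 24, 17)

Forward elimination:
R2 <- R2 - (-4)*R1:  [  0  -5   3   2 ]
R3 <- R3 - (1)*R1:  [   0   20  -18  -14 ]
R4: entry in column 1 is already 0 -> m_{41} = 0 (no row operation needed)
R3 <- R3 - (-4)*R2:  [  0   0  -6  -6 ]
R4 <- R4 - (2)*R2:  [  0   0  18  13 ]
R4 <- R4 - (-3)*R3:  [  0   0   0  -5 ]
Multipliers (in order of application): m_{21} = -4, m_{31} = 1, m_{41} = 0, m_{32} = -4, m_{42} = 2, m_{43} = -3

multipliers: -4, 1, 0, -4, 2, -3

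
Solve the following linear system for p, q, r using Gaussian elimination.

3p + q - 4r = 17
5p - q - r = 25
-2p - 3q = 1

(4, -3, -2)

Forward elimination on [A|b]:
R2 <- R2 - (5/3)*R1:  [     0   -8/3   17/3  -10/3 ]
R3 <- R3 - (-2/3)*R1:  [    0  -7/3  -8/3  37/3 ]
R3 <- R3 - (7/8)*R2:  [     0      0  -61/8   61/4 ]
Row echelon form:
[ 3     1     -4  |     17 ]
[ 0  -8/3   17/3  |  -10/3 ]
[ 0     0  -61/8  |   61/4 ]
Back-substitution:
r = (61/4) / (-61/8) = -2
q = (-10/3 - (17/3)*(-2)) / (-8/3) = -3
p = (17 - (1)*(-3) - (-4)*(-2)) / 3 = 4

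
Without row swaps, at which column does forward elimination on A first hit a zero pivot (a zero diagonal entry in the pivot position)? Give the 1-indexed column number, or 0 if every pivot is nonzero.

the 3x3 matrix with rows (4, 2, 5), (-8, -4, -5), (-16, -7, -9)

Naive forward elimination:
R2 <- R2 - (-2)*R1:  [ 0  0  5 ]
R3 <- R3 - (-4)*R1:  [  0   1  11 ]
Matrix at this point:
[ 4  2   5 ]
[ 0  0   5 ]
[ 0  1  11 ]
Pivot entry (2,2) is zero but row 3 has 1 in column 2 -> naive elimination stops; a row interchange (e.g. R2 <-> R3) would be required here.

first zero-pivot column = 2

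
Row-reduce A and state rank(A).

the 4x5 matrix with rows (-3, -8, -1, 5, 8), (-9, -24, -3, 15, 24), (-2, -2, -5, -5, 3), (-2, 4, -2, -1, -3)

rank(A) = 3

Row reduction:
R2 <- R2 - (3)*R1:  [ 0  0  0  0  0 ]
R3 <- R3 - (2/3)*R1:  [     0   10/3  -13/3  -25/3   -7/3 ]
R4 <- R4 - (2/3)*R1:  [     0   28/3   -4/3  -13/3  -25/3 ]
R2 <-> R3   (pivot in column 2 was zero)
[ -3    -8     -1      5      8 ]
[  0  10/3  -13/3  -25/3   -7/3 ]
[  0     0      0      0      0 ]
[  0  28/3   -4/3  -13/3  -25/3 ]
R4 <- R4 - (14/5)*R2:  [    0     0  54/5    19  -9/5 ]
R3 <-> R4   (pivot in column 3 was zero)
[ -3    -8     -1      5     8 ]
[  0  10/3  -13/3  -25/3  -7/3 ]
[  0     0   54/5     19  -9/5 ]
[  0     0      0      0     0 ]
Row echelon form:
[ -3    -8     -1      5     8 ]
[  0  10/3  -13/3  -25/3  -7/3 ]
[  0     0   54/5     19  -9/5 ]
[  0     0      0      0     0 ]
Nonzero rows / pivot columns: 3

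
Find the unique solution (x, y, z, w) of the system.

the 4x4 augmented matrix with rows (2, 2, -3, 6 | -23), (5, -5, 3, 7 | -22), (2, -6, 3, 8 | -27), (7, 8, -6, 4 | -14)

Forward elimination on [A|b]:
R2 <- R2 - (5/2)*R1:  [    0   -10  21/2    -8  71/2 ]
R3 <- R3 - (1)*R1:  [  0  -8   6   2  -4 ]
R4 <- R4 - (7/2)*R1:  [     0      1    9/2    -17  133/2 ]
R3 <- R3 - (4/5)*R2:  [      0       0   -12/5    42/5  -162/5 ]
R4 <- R4 - (-1/10)*R2:  [       0        0   111/20    -89/5  1401/20 ]
R4 <- R4 - (-37/16)*R3:  [     0      0      0   13/8  -39/8 ]
Row echelon form:
[ 2    2     -3     6  |     -23 ]
[ 0  -10   21/2    -8  |    71/2 ]
[ 0    0  -12/5  42/5  |  -162/5 ]
[ 0    0      0  13/8  |   -39/8 ]
Back-substitution:
w = (-39/8) / (13/8) = -3
z = (-162/5 - (42/5)*(-3)) / (-12/5) = 3
y = (71/2 - (21/2)*(3) - (-8)*(-3)) / -10 = 2
x = (-23 - (2)*(2) - (-3)*(3) - (6)*(-3)) / 2 = 0

(0, 2, 3, -3)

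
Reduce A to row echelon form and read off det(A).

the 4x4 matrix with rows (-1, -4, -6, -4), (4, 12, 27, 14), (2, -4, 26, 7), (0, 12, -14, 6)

det(A) = 100

Forward elimination:
R2 <- R2 - (-4)*R1:  [  0  -4   3  -2 ]
R3 <- R3 - (-2)*R1:  [   0  -12   14   -1 ]
R3 <- R3 - (3)*R2:  [ 0  0  5  5 ]
R4 <- R4 - (-3)*R2:  [  0   0  -5   0 ]
R4 <- R4 - (-1)*R3:  [ 0  0  0  5 ]
Upper-triangular form:
[ -1  -4  -6  -4 ]
[  0  -4   3  -2 ]
[  0   0   5   5 ]
[  0   0   0   5 ]
det(A) = (-1)^0 * (-1) * (-4) * (5) * (5) = 100  (0 row swaps -> sign +1)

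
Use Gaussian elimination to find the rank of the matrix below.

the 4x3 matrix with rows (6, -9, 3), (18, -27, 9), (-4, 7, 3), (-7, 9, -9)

Row reduction:
R2 <- R2 - (3)*R1:  [ 0  0  0 ]
R3 <- R3 - (-2/3)*R1:  [ 0  1  5 ]
R4 <- R4 - (-7/6)*R1:  [     0   -3/2  -11/2 ]
R2 <-> R3   (pivot in column 2 was zero)
[ 6    -9      3 ]
[ 0     1      5 ]
[ 0     0      0 ]
[ 0  -3/2  -11/2 ]
R4 <- R4 - (-3/2)*R2:  [ 0  0  2 ]
R3 <-> R4   (pivot in column 3 was zero)
[ 6  -9  3 ]
[ 0   1  5 ]
[ 0   0  2 ]
[ 0   0  0 ]
Row echelon form:
[ 6  -9  3 ]
[ 0   1  5 ]
[ 0   0  2 ]
[ 0   0  0 ]
Nonzero rows / pivot columns: 3

rank(A) = 3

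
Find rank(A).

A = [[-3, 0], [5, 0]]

Row reduction:
R2 <- R2 - (-5/3)*R1:  [ 0  0 ]
Row echelon form:
[ -3  0 ]
[  0  0 ]
Nonzero rows / pivot columns: 1

rank(A) = 1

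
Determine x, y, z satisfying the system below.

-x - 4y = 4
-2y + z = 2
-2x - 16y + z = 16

Forward elimination on [A|b]:
R3 <- R3 - (2)*R1:  [  0  -8   1   8 ]
R3 <- R3 - (4)*R2:  [  0   0  -3   0 ]
Row echelon form:
[ -1  -4   0  |  4 ]
[  0  -2   1  |  2 ]
[  0   0  -3  |  0 ]
Back-substitution:
z = (0) / -3 = 0
y = (2 - (1)*(0)) / -2 = -1
x = (4 - (-4)*(-1)) / -1 = 0

(0, -1, 0)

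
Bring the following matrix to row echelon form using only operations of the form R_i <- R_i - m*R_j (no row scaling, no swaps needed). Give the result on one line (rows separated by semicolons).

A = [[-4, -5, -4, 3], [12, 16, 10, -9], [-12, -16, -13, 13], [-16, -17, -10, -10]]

REF = [-4 -5 -4 3; 0 1 -2 0; 0 0 -3 4; 0 0 0 -6]

Forward elimination:
R2 <- R2 - (-3)*R1:  [  0   1  -2   0 ]
R3 <- R3 - (3)*R1:  [  0  -1  -1   4 ]
R4 <- R4 - (4)*R1:  [   0    3    6  -22 ]
R3 <- R3 - (-1)*R2:  [  0   0  -3   4 ]
R4 <- R4 - (3)*R2:  [   0    0   12  -22 ]
R4 <- R4 - (-4)*R3:  [  0   0   0  -6 ]
Row echelon form:
[ -4  -5  -4   3 ]
[  0   1  -2   0 ]
[  0   0  -3   4 ]
[  0   0   0  -6 ]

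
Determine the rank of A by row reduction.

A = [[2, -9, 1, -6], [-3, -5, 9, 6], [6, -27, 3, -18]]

rank(A) = 2

Row reduction:
R2 <- R2 - (-3/2)*R1:  [     0  -37/2   21/2     -3 ]
R3 <- R3 - (3)*R1:  [ 0  0  0  0 ]
Row echelon form:
[ 2     -9     1  -6 ]
[ 0  -37/2  21/2  -3 ]
[ 0      0     0   0 ]
Nonzero rows / pivot columns: 2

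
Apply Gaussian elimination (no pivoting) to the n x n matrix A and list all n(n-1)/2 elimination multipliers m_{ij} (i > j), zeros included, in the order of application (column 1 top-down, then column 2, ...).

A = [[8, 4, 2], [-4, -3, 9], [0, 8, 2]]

multipliers: -1/2, 0, -8

Forward elimination:
R2 <- R2 - (-1/2)*R1:  [  0  -1  10 ]
R3: entry in column 1 is already 0 -> m_{31} = 0 (no row operation needed)
R3 <- R3 - (-8)*R2:  [  0   0  82 ]
Multipliers (in order of application): m_{21} = -1/2, m_{31} = 0, m_{32} = -8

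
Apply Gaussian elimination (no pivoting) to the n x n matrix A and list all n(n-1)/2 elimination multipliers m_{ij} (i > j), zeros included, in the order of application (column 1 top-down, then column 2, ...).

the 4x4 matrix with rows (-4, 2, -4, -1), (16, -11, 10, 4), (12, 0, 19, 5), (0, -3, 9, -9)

Forward elimination:
R2 <- R2 - (-4)*R1:  [  0  -3  -6   0 ]
R3 <- R3 - (-3)*R1:  [ 0  6  7  2 ]
R4: entry in column 1 is already 0 -> m_{41} = 0 (no row operation needed)
R3 <- R3 - (-2)*R2:  [  0   0  -5   2 ]
R4 <- R4 - (1)*R2:  [  0   0  15  -9 ]
R4 <- R4 - (-3)*R3:  [  0   0   0  -3 ]
Multipliers (in order of application): m_{21} = -4, m_{31} = -3, m_{41} = 0, m_{32} = -2, m_{42} = 1, m_{43} = -3

multipliers: -4, -3, 0, -2, 1, -3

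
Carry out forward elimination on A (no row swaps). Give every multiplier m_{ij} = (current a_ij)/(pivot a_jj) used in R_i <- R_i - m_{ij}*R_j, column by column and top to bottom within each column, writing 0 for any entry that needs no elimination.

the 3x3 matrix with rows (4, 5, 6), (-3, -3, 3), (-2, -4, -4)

multipliers: -3/4, -1/2, -2

Forward elimination:
R2 <- R2 - (-3/4)*R1:  [    0   3/4  15/2 ]
R3 <- R3 - (-1/2)*R1:  [    0  -3/2    -1 ]
R3 <- R3 - (-2)*R2:  [  0   0  14 ]
Multipliers (in order of application): m_{21} = -3/4, m_{31} = -1/2, m_{32} = -2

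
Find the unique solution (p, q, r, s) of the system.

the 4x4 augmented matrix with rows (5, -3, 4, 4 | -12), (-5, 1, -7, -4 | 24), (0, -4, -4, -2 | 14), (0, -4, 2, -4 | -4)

Forward elimination on [A|b]:
R2 <- R2 - (-1)*R1:  [  0  -2  -3   0  12 ]
R3 <- R3 - (2)*R2:  [   0    0    2   -2  -10 ]
R4 <- R4 - (2)*R2:  [   0    0    8   -4  -28 ]
R4 <- R4 - (4)*R3:  [  0   0   0   4  12 ]
Row echelon form:
[ 5  -3   4   4  |  -12 ]
[ 0  -2  -3   0  |   12 ]
[ 0   0   2  -2  |  -10 ]
[ 0   0   0   4  |   12 ]
Back-substitution:
s = (12) / 4 = 3
r = (-10 - (-2)*(3)) / 2 = -2
q = (12 - (-3)*(-2)) / -2 = -3
p = (-12 - (-3)*(-3) - (4)*(-2) - (4)*(3)) / 5 = -5

(-5, -3, -2, 3)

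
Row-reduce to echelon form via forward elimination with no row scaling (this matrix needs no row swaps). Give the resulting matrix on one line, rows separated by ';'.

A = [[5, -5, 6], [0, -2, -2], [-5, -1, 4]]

Forward elimination:
R3 <- R3 - (-1)*R1:  [  0  -6  10 ]
R3 <- R3 - (3)*R2:  [  0   0  16 ]
Row echelon form:
[ 5  -5   6 ]
[ 0  -2  -2 ]
[ 0   0  16 ]

REF = [5 -5 6; 0 -2 -2; 0 0 16]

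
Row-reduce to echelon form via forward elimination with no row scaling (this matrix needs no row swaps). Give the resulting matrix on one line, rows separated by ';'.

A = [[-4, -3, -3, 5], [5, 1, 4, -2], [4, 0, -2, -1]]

Forward elimination:
R2 <- R2 - (-5/4)*R1:  [     0  -11/4    1/4   17/4 ]
R3 <- R3 - (-1)*R1:  [  0  -3  -5   4 ]
R3 <- R3 - (12/11)*R2:  [      0       0  -58/11   -7/11 ]
Row echelon form:
[ -4     -3      -3      5 ]
[  0  -11/4     1/4   17/4 ]
[  0      0  -58/11  -7/11 ]

REF = [-4 -3 -3 5; 0 -11/4 1/4 17/4; 0 0 -58/11 -7/11]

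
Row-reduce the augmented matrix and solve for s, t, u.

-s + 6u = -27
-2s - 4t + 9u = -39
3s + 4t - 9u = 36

(-3, 0, -5)

Forward elimination on [A|b]:
R2 <- R2 - (2)*R1:  [  0  -4  -3  15 ]
R3 <- R3 - (-3)*R1:  [   0    4    9  -45 ]
R3 <- R3 - (-1)*R2:  [   0    0    6  -30 ]
Row echelon form:
[ -1   0   6  |  -27 ]
[  0  -4  -3  |   15 ]
[  0   0   6  |  -30 ]
Back-substitution:
u = (-30) / 6 = -5
t = (15 - (-3)*(-5)) / -4 = 0
s = (-27 - (6)*(-5)) / -1 = -3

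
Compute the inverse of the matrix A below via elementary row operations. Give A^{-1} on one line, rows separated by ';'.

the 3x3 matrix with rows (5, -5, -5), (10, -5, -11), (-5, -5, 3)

inverse = [7/10 -2/5 -3/10; -1/4 1/10 -1/20; 3/4 -1/2 -1/4]

Gauss-Jordan on [A | I]:
R1 <- (1/5)*R1:  [   1   -1   -1  |  1/5    0    0 ]
R2 <- R2 - (10)*R1:  [  0   5  -1  |  -2   1   0 ]
R3 <- R3 - (-5)*R1:  [   0  -10   -2  |    1    0    1 ]
R2 <- (1/5)*R2:  [    0     1  -1/5  |  -2/5   1/5     0 ]
R1 <- R1 - (-1)*R2:  [    1     0  -6/5  |  -1/5   1/5     0 ]
R3 <- R3 - (-10)*R2:  [  0   0  -4  |  -3   2   1 ]
R3 <- (1/-4)*R3:  [    0     0     1  |   3/4  -1/2  -1/4 ]
R1 <- R1 - (-6/5)*R3:  [     1      0      0  |   7/10   -2/5  -3/10 ]
R2 <- R2 - (-1/5)*R3:  [     0      1      0  |   -1/4   1/10  -1/20 ]
Right block of [I | A^{-1}] is the inverse:
[ 7/10  -2/5  -3/10 ]
[ -1/4  1/10  -1/20 ]
[  3/4  -1/2   -1/4 ]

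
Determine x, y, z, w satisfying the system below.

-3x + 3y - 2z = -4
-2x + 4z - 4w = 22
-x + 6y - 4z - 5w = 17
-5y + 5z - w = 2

(3, 5, 5, -2)

Forward elimination on [A|b]:
R2 <- R2 - (2/3)*R1:  [    0    -2  16/3    -4  74/3 ]
R3 <- R3 - (1/3)*R1:  [     0      5  -10/3     -5   55/3 ]
R3 <- R3 - (-5/2)*R2:  [   0    0   10  -15   80 ]
R4 <- R4 - (5/2)*R2:  [      0       0   -25/3       9  -179/3 ]
R4 <- R4 - (-5/6)*R3:  [    0     0     0  -7/2     7 ]
Row echelon form:
[ -3   3    -2     0  |    -4 ]
[  0  -2  16/3    -4  |  74/3 ]
[  0   0    10   -15  |    80 ]
[  0   0     0  -7/2  |     7 ]
Back-substitution:
w = (7) / (-7/2) = -2
z = (80 - (-15)*(-2)) / 10 = 5
y = (74/3 - (16/3)*(5) - (-4)*(-2)) / -2 = 5
x = (-4 - (3)*(5) - (-2)*(5)) / -3 = 3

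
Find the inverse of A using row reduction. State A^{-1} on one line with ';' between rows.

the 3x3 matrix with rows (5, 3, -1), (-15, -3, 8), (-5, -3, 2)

inverse = [3/5 -1/10 7/10; -1/3 1/6 -5/6; 1 0 1]

Gauss-Jordan on [A | I]:
R1 <- (1/5)*R1:  [    1   3/5  -1/5  |   1/5     0     0 ]
R2 <- R2 - (-15)*R1:  [ 0  6  5  |  3  1  0 ]
R3 <- R3 - (-5)*R1:  [ 0  0  1  |  1  0  1 ]
R2 <- (1/6)*R2:  [   0    1  5/6  |  1/2  1/6    0 ]
R1 <- R1 - (3/5)*R2:  [     1      0  -7/10  |  -1/10  -1/10      0 ]
R1 <- R1 - (-7/10)*R3:  [     1      0      0  |    3/5  -1/10   7/10 ]
R2 <- R2 - (5/6)*R3:  [    0     1     0  |  -1/3   1/6  -5/6 ]
Right block of [I | A^{-1}] is the inverse:
[  3/5  -1/10  7/10 ]
[ -1/3    1/6  -5/6 ]
[    1      0     1 ]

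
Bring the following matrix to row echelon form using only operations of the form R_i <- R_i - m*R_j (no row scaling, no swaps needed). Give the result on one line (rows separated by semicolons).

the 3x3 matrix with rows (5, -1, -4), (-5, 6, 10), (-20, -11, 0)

Forward elimination:
R2 <- R2 - (-1)*R1:  [ 0  5  6 ]
R3 <- R3 - (-4)*R1:  [   0  -15  -16 ]
R3 <- R3 - (-3)*R2:  [ 0  0  2 ]
Row echelon form:
[ 5  -1  -4 ]
[ 0   5   6 ]
[ 0   0   2 ]

REF = [5 -1 -4; 0 5 6; 0 0 2]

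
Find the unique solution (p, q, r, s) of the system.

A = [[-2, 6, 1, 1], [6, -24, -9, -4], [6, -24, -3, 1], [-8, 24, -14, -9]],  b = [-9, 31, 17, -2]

(0, -1, 1, -4)

Forward elimination on [A|b]:
R2 <- R2 - (-3)*R1:  [  0  -6  -6  -1   4 ]
R3 <- R3 - (-3)*R1:  [   0   -6    0    4  -10 ]
R4 <- R4 - (4)*R1:  [   0    0  -18  -13   34 ]
R3 <- R3 - (1)*R2:  [   0    0    6    5  -14 ]
R4 <- R4 - (-3)*R3:  [  0   0   0   2  -8 ]
Row echelon form:
[ -2   6   1   1  |   -9 ]
[  0  -6  -6  -1  |    4 ]
[  0   0   6   5  |  -14 ]
[  0   0   0   2  |   -8 ]
Back-substitution:
s = (-8) / 2 = -4
r = (-14 - (5)*(-4)) / 6 = 1
q = (4 - (-6)*(1) - (-1)*(-4)) / -6 = -1
p = (-9 - (6)*(-1) - (1)*(1) - (1)*(-4)) / -2 = 0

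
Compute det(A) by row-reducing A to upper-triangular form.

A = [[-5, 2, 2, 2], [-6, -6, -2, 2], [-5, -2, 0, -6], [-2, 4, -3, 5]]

det(A) = -1780

Forward elimination:
R2 <- R2 - (6/5)*R1:  [     0  -42/5  -22/5   -2/5 ]
R3 <- R3 - (1)*R1:  [  0  -4  -2  -8 ]
R4 <- R4 - (2/5)*R1:  [     0   16/5  -19/5   21/5 ]
R3 <- R3 - (10/21)*R2:  [       0        0     2/21  -164/21 ]
R4 <- R4 - (-8/21)*R2:  [       0        0  -115/21    85/21 ]
R4 <- R4 - (-115/2)*R3:  [    0     0     0  -445 ]
Upper-triangular form:
[ -5      2      2        2 ]
[  0  -42/5  -22/5     -2/5 ]
[  0      0   2/21  -164/21 ]
[  0      0      0     -445 ]
det(A) = (-1)^0 * (-5) * (-42/5) * (2/21) * (-445) = -1780  (0 row swaps -> sign +1)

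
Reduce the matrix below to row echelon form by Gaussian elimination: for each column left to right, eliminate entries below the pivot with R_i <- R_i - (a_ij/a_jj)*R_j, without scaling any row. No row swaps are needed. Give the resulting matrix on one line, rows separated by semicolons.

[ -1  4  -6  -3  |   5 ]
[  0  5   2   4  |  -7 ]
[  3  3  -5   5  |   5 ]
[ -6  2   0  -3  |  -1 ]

Forward elimination:
R3 <- R3 - (-3)*R1:  [   0   15  -23   -4   20 ]
R4 <- R4 - (6)*R1:  [   0  -22   36   15  -31 ]
R3 <- R3 - (3)*R2:  [   0    0  -29  -16   41 ]
R4 <- R4 - (-22/5)*R2:  [      0       0   224/5   163/5  -309/5 ]
R4 <- R4 - (-224/145)*R3:  [        0         0         0  1143/145   223/145 ]
Row echelon form:
[ -1  4   -6        -3  |        5 ]
[  0  5    2         4  |       -7 ]
[  0  0  -29       -16  |       41 ]
[  0  0    0  1143/145  |  223/145 ]

REF = [-1 4 -6 -3 5; 0 5 2 4 -7; 0 0 -29 -16 41; 0 0 0 1143/145 223/145]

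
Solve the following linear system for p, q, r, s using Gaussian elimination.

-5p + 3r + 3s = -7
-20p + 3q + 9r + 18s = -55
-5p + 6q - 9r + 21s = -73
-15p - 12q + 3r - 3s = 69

(-1, -4, -1, -3)

Forward elimination on [A|b]:
R2 <- R2 - (4)*R1:  [   0    3   -3    6  -27 ]
R3 <- R3 - (1)*R1:  [   0    6  -12   18  -66 ]
R4 <- R4 - (3)*R1:  [   0  -12   -6  -12   90 ]
R3 <- R3 - (2)*R2:  [   0    0   -6    6  -12 ]
R4 <- R4 - (-4)*R2:  [   0    0  -18   12  -18 ]
R4 <- R4 - (3)*R3:  [  0   0   0  -6  18 ]
Row echelon form:
[ -5  0   3   3  |   -7 ]
[  0  3  -3   6  |  -27 ]
[  0  0  -6   6  |  -12 ]
[  0  0   0  -6  |   18 ]
Back-substitution:
s = (18) / -6 = -3
r = (-12 - (6)*(-3)) / -6 = -1
q = (-27 - (-3)*(-1) - (6)*(-3)) / 3 = -4
p = (-7 - (3)*(-1) - (3)*(-3)) / -5 = -1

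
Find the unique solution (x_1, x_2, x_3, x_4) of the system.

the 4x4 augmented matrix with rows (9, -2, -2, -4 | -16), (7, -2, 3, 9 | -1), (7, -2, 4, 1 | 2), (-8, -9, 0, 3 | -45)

Forward elimination on [A|b]:
R2 <- R2 - (7/9)*R1:  [     0   -4/9   41/9  109/9  103/9 ]
R3 <- R3 - (7/9)*R1:  [     0   -4/9   50/9   37/9  130/9 ]
R4 <- R4 - (-8/9)*R1:  [      0   -97/9   -16/9    -5/9  -533/9 ]
R3 <- R3 - (1)*R2:  [  0   0   1  -8   3 ]
R4 <- R4 - (97/4)*R2:  [       0        0   -449/4  -1177/4  -1347/4 ]
R4 <- R4 - (-449/4)*R3:  [       0        0        0  -4769/4        0 ]
Row echelon form:
[ 9    -2    -2       -4  |    -16 ]
[ 0  -4/9  41/9    109/9  |  103/9 ]
[ 0     0     1       -8  |      3 ]
[ 0     0     0  -4769/4  |      0 ]
Back-substitution:
x_4 = (0) / (-4769/4) = 0
x_3 = (3 - (-8)*(0)) / 1 = 3
x_2 = (103/9 - (41/9)*(3) - (109/9)*(0)) / (-4/9) = 5
x_1 = (-16 - (-2)*(5) - (-2)*(3) - (-4)*(0)) / 9 = 0

(0, 5, 3, 0)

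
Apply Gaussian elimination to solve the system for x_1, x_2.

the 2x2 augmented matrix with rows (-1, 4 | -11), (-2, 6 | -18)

(3, -2)

Forward elimination on [A|b]:
R2 <- R2 - (2)*R1:  [  0  -2   4 ]
Row echelon form:
[ -1   4  |  -11 ]
[  0  -2  |    4 ]
Back-substitution:
x_2 = (4) / -2 = -2
x_1 = (-11 - (4)*(-2)) / -1 = 3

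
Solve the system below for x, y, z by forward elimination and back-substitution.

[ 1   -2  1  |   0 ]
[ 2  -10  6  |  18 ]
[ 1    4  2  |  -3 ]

Forward elimination on [A|b]:
R2 <- R2 - (2)*R1:  [  0  -6   4  18 ]
R3 <- R3 - (1)*R1:  [  0   6   1  -3 ]
R3 <- R3 - (-1)*R2:  [  0   0   5  15 ]
Row echelon form:
[ 1  -2  1  |   0 ]
[ 0  -6  4  |  18 ]
[ 0   0  5  |  15 ]
Back-substitution:
z = (15) / 5 = 3
y = (18 - (4)*(3)) / -6 = -1
x = (0 - (-2)*(-1) - (1)*(3)) / 1 = -5

(-5, -1, 3)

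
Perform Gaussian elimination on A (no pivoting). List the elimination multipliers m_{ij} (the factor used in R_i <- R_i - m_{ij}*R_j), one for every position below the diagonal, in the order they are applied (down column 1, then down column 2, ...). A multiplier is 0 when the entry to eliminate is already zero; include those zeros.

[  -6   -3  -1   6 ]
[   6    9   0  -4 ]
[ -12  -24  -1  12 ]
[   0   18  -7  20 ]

multipliers: -1, 2, 0, -3, 3, 2

Forward elimination:
R2 <- R2 - (-1)*R1:  [  0   6  -1   2 ]
R3 <- R3 - (2)*R1:  [   0  -18    1    0 ]
R4: entry in column 1 is already 0 -> m_{41} = 0 (no row operation needed)
R3 <- R3 - (-3)*R2:  [  0   0  -2   6 ]
R4 <- R4 - (3)*R2:  [  0   0  -4  14 ]
R4 <- R4 - (2)*R3:  [ 0  0  0  2 ]
Multipliers (in order of application): m_{21} = -1, m_{31} = 2, m_{41} = 0, m_{32} = -3, m_{42} = 3, m_{43} = 2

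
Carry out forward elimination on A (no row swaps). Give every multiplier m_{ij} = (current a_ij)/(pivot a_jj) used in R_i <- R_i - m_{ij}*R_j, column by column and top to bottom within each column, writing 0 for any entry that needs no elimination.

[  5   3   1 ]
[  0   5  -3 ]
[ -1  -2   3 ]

multipliers: 0, -1/5, -7/25

Forward elimination:
R2: entry in column 1 is already 0 -> m_{21} = 0 (no row operation needed)
R3 <- R3 - (-1/5)*R1:  [    0  -7/5  16/5 ]
R3 <- R3 - (-7/25)*R2:  [     0      0  59/25 ]
Multipliers (in order of application): m_{21} = 0, m_{31} = -1/5, m_{32} = -7/25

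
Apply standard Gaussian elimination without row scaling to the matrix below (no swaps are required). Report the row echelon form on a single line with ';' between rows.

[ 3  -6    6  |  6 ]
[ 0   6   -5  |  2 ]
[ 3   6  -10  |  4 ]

Forward elimination:
R3 <- R3 - (1)*R1:  [   0   12  -16   -2 ]
R3 <- R3 - (2)*R2:  [  0   0  -6  -6 ]
Row echelon form:
[ 3  -6   6  |   6 ]
[ 0   6  -5  |   2 ]
[ 0   0  -6  |  -6 ]

REF = [3 -6 6 6; 0 6 -5 2; 0 0 -6 -6]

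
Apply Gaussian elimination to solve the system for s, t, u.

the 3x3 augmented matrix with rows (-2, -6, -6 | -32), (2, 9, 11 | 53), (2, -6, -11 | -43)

(1, 2, 3)

Forward elimination on [A|b]:
R2 <- R2 - (-1)*R1:  [  0   3   5  21 ]
R3 <- R3 - (-1)*R1:  [   0  -12  -17  -75 ]
R3 <- R3 - (-4)*R2:  [ 0  0  3  9 ]
Row echelon form:
[ -2  -6  -6  |  -32 ]
[  0   3   5  |   21 ]
[  0   0   3  |    9 ]
Back-substitution:
u = (9) / 3 = 3
t = (21 - (5)*(3)) / 3 = 2
s = (-32 - (-6)*(2) - (-6)*(3)) / -2 = 1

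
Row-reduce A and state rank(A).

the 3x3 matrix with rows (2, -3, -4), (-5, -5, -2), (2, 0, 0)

rank(A) = 3

Row reduction:
R2 <- R2 - (-5/2)*R1:  [     0  -25/2    -12 ]
R3 <- R3 - (1)*R1:  [ 0  3  4 ]
R3 <- R3 - (-6/25)*R2:  [     0      0  28/25 ]
Row echelon form:
[ 2     -3     -4 ]
[ 0  -25/2    -12 ]
[ 0      0  28/25 ]
Nonzero rows / pivot columns: 3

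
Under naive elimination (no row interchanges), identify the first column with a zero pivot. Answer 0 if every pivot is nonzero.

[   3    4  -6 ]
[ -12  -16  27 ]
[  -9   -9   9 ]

Naive forward elimination:
R2 <- R2 - (-4)*R1:  [ 0  0  3 ]
R3 <- R3 - (-3)*R1:  [  0   3  -9 ]
Matrix at this point:
[ 3  4  -6 ]
[ 0  0   3 ]
[ 0  3  -9 ]
Pivot entry (2,2) is zero but row 3 has 3 in column 2 -> naive elimination stops; a row interchange (e.g. R2 <-> R3) would be required here.

first zero-pivot column = 2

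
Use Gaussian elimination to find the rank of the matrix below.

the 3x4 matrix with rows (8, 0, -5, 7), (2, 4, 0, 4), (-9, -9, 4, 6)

rank(A) = 3

Row reduction:
R2 <- R2 - (1/4)*R1:  [   0    4  5/4  9/4 ]
R3 <- R3 - (-9/8)*R1:  [     0     -9  -13/8  111/8 ]
R3 <- R3 - (-9/4)*R2:  [      0       0   19/16  303/16 ]
Row echelon form:
[ 8  0     -5       7 ]
[ 0  4    5/4     9/4 ]
[ 0  0  19/16  303/16 ]
Nonzero rows / pivot columns: 3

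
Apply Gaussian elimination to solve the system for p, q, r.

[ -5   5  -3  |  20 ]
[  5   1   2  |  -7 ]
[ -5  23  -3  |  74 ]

(-4, 3, 5)

Forward elimination on [A|b]:
R2 <- R2 - (-1)*R1:  [  0   6  -1  13 ]
R3 <- R3 - (1)*R1:  [  0  18   0  54 ]
R3 <- R3 - (3)*R2:  [  0   0   3  15 ]
Row echelon form:
[ -5  5  -3  |  20 ]
[  0  6  -1  |  13 ]
[  0  0   3  |  15 ]
Back-substitution:
r = (15) / 3 = 5
q = (13 - (-1)*(5)) / 6 = 3
p = (20 - (5)*(3) - (-3)*(5)) / -5 = -4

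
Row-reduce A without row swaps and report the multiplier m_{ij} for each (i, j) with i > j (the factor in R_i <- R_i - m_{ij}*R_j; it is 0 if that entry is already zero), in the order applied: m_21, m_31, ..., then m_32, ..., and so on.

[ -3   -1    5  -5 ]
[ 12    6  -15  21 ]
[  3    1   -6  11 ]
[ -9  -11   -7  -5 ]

Forward elimination:
R2 <- R2 - (-4)*R1:  [ 0  2  5  1 ]
R3 <- R3 - (-1)*R1:  [  0   0  -1   6 ]
R4 <- R4 - (3)*R1:  [   0   -8  -22   10 ]
R3: entry in column 2 is already 0 -> m_{32} = 0 (no row operation needed)
R4 <- R4 - (-4)*R2:  [  0   0  -2  14 ]
R4 <- R4 - (2)*R3:  [ 0  0  0  2 ]
Multipliers (in order of application): m_{21} = -4, m_{31} = -1, m_{41} = 3, m_{32} = 0, m_{42} = -4, m_{43} = 2

multipliers: -4, -1, 3, 0, -4, 2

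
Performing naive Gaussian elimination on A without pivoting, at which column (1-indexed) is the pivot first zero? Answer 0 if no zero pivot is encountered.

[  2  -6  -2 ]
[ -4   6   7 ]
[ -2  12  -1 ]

first zero-pivot column = 3

Naive forward elimination:
R2 <- R2 - (-2)*R1:  [  0  -6   3 ]
R3 <- R3 - (-1)*R1:  [  0   6  -3 ]
R3 <- R3 - (-1)*R2:  [ 0  0  0 ]
Matrix at this point:
[ 2  -6  -2 ]
[ 0  -6   3 ]
[ 0   0   0 ]
Pivot entry (3,3) in the last row is zero and there are no rows below to swap with -> zero pivot in column 3 (A is singular).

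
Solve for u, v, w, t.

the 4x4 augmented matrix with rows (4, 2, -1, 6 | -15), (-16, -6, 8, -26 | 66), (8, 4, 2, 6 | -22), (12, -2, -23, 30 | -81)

Forward elimination on [A|b]:
R2 <- R2 - (-4)*R1:  [  0   2   4  -2   6 ]
R3 <- R3 - (2)*R1:  [  0   0   4  -6   8 ]
R4 <- R4 - (3)*R1:  [   0   -8  -20   12  -36 ]
R4 <- R4 - (-4)*R2:  [   0    0   -4    4  -12 ]
R4 <- R4 - (-1)*R3:  [  0   0   0  -2  -4 ]
Row echelon form:
[ 4  2  -1   6  |  -15 ]
[ 0  2   4  -2  |    6 ]
[ 0  0   4  -6  |    8 ]
[ 0  0   0  -2  |   -4 ]
Back-substitution:
t = (-4) / -2 = 2
w = (8 - (-6)*(2)) / 4 = 5
v = (6 - (4)*(5) - (-2)*(2)) / 2 = -5
u = (-15 - (2)*(-5) - (-1)*(5) - (6)*(2)) / 4 = -3

(-3, -5, 5, 2)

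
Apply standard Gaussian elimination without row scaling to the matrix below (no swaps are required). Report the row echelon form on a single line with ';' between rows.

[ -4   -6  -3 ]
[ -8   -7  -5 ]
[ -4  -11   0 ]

REF = [-4 -6 -3; 0 5 1; 0 0 4]

Forward elimination:
R2 <- R2 - (2)*R1:  [ 0  5  1 ]
R3 <- R3 - (1)*R1:  [  0  -5   3 ]
R3 <- R3 - (-1)*R2:  [ 0  0  4 ]
Row echelon form:
[ -4  -6  -3 ]
[  0   5   1 ]
[  0   0   4 ]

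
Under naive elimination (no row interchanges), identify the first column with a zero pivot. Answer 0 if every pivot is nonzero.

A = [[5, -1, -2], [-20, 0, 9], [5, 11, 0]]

Naive forward elimination:
R2 <- R2 - (-4)*R1:  [  0  -4   1 ]
R3 <- R3 - (1)*R1:  [  0  12   2 ]
R3 <- R3 - (-3)*R2:  [ 0  0  5 ]
All pivots nonzero; naive elimination completes without hitting a zero pivot.

first zero-pivot column = 0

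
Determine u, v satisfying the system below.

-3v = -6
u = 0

Forward elimination on [A|b]:
R1 <-> R2   (pivot in column 1 was zero)
[ 1   0   0 ]
[ 0  -3  -6 ]
Row echelon form:
[ 1   0  |   0 ]
[ 0  -3  |  -6 ]
Back-substitution:
v = (-6) / -3 = 2
u = (0) / 1 = 0

(0, 2)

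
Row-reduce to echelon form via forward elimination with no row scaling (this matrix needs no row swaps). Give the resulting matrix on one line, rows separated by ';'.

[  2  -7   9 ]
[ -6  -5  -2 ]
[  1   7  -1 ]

Forward elimination:
R2 <- R2 - (-3)*R1:  [   0  -26   25 ]
R3 <- R3 - (1/2)*R1:  [     0   21/2  -11/2 ]
R3 <- R3 - (-21/52)*R2:  [      0       0  239/52 ]
Row echelon form:
[ 2   -7       9 ]
[ 0  -26      25 ]
[ 0    0  239/52 ]

REF = [2 -7 9; 0 -26 25; 0 0 239/52]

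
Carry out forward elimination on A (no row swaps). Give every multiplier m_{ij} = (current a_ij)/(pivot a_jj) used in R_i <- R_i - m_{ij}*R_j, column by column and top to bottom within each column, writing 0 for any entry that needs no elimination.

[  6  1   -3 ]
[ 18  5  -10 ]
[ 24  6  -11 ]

Forward elimination:
R2 <- R2 - (3)*R1:  [  0   2  -1 ]
R3 <- R3 - (4)*R1:  [ 0  2  1 ]
R3 <- R3 - (1)*R2:  [ 0  0  2 ]
Multipliers (in order of application): m_{21} = 3, m_{31} = 4, m_{32} = 1

multipliers: 3, 4, 1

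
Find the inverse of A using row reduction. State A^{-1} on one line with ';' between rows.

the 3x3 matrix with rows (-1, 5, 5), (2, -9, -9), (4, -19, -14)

inverse = [9 5 0; 8/5 6/5 -1/5; 2/5 -1/5 1/5]

Gauss-Jordan on [A | I]:
R1 <- (1/-1)*R1:  [  1  -5  -5  |  -1   0   0 ]
R2 <- R2 - (2)*R1:  [ 0  1  1  |  2  1  0 ]
R3 <- R3 - (4)*R1:  [ 0  1  6  |  4  0  1 ]
R1 <- R1 - (-5)*R2:  [ 1  0  0  |  9  5  0 ]
R3 <- R3 - (1)*R2:  [  0   0   5  |   2  -1   1 ]
R3 <- (1/5)*R3:  [    0     0     1  |   2/5  -1/5   1/5 ]
R2 <- R2 - (1)*R3:  [    0     1     0  |   8/5   6/5  -1/5 ]
Right block of [I | A^{-1}] is the inverse:
[   9     5     0 ]
[ 8/5   6/5  -1/5 ]
[ 2/5  -1/5   1/5 ]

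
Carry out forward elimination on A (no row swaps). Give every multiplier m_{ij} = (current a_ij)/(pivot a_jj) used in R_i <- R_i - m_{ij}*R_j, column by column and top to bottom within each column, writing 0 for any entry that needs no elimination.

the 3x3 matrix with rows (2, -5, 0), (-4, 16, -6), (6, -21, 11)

Forward elimination:
R2 <- R2 - (-2)*R1:  [  0   6  -6 ]
R3 <- R3 - (3)*R1:  [  0  -6  11 ]
R3 <- R3 - (-1)*R2:  [ 0  0  5 ]
Multipliers (in order of application): m_{21} = -2, m_{31} = 3, m_{32} = -1

multipliers: -2, 3, -1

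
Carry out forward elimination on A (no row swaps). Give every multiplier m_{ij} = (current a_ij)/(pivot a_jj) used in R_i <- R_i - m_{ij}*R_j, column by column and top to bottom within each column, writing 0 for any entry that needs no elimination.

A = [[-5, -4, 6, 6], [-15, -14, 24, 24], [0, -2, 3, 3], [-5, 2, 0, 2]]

Forward elimination:
R2 <- R2 - (3)*R1:  [  0  -2   6   6 ]
R3: entry in column 1 is already 0 -> m_{31} = 0 (no row operation needed)
R4 <- R4 - (1)*R1:  [  0   6  -6  -4 ]
R3 <- R3 - (1)*R2:  [  0   0  -3  -3 ]
R4 <- R4 - (-3)*R2:  [  0   0  12  14 ]
R4 <- R4 - (-4)*R3:  [ 0  0  0  2 ]
Multipliers (in order of application): m_{21} = 3, m_{31} = 0, m_{41} = 1, m_{32} = 1, m_{42} = -3, m_{43} = -4

multipliers: 3, 0, 1, 1, -3, -4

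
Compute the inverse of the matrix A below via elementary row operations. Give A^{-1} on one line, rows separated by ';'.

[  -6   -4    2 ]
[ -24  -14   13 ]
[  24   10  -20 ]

Gauss-Jordan on [A | I]:
R1 <- (1/-6)*R1:  [    1   2/3  -1/3  |  -1/6     0     0 ]
R2 <- R2 - (-24)*R1:  [  0   2   5  |  -4   1   0 ]
R3 <- R3 - (24)*R1:  [   0   -6  -12  |    4    0    1 ]
R2 <- (1/2)*R2:  [   0    1  5/2  |   -2  1/2    0 ]
R1 <- R1 - (2/3)*R2:  [    1     0    -2  |   7/6  -1/3     0 ]
R3 <- R3 - (-6)*R2:  [  0   0   3  |  -8   3   1 ]
R3 <- (1/3)*R3:  [    0     0     1  |  -8/3     1   1/3 ]
R1 <- R1 - (-2)*R3:  [     1      0      0  |  -25/6    5/3    2/3 ]
R2 <- R2 - (5/2)*R3:  [    0     1     0  |  14/3    -2  -5/6 ]
Right block of [I | A^{-1}] is the inverse:
[ -25/6  5/3   2/3 ]
[  14/3   -2  -5/6 ]
[  -8/3    1   1/3 ]

inverse = [-25/6 5/3 2/3; 14/3 -2 -5/6; -8/3 1 1/3]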